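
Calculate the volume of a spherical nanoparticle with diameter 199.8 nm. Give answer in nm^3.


Radius r = 199.8/2 = 99.9 nm
Volume V = (4/3) * pi * r^3
V = (4/3) * pi * (99.9)^3
V = 4176236.4 nm^3

4176236.4


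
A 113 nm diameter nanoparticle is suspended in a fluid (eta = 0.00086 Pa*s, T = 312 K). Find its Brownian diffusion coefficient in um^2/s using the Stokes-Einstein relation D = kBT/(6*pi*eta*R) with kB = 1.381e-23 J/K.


Radius R = 113/2 = 56.5 nm = 5.65e-08 m
D = kB*T / (6*pi*eta*R)
D = 1.381e-23 * 312 / (6 * pi * 0.00086 * 5.65e-08)
D = 4.70436e-12 m^2/s = 4.704 um^2/s

4.704


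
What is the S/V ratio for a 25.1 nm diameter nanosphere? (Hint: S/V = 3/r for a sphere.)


Radius r = 25.1/2 = 12.55 nm
S/V = 3 / r = 3 / 12.55
S/V = 0.239 nm^-1

0.239


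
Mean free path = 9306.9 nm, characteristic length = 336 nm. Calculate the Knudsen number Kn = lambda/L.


Knudsen number Kn = lambda / L
Kn = 9306.9 / 336
Kn = 27.6991

27.6991


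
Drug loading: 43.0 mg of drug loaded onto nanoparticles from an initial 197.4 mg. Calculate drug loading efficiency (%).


Drug loading efficiency = (drug loaded / drug initial) * 100
DLE = 43.0 / 197.4 * 100
DLE = 0.2178 * 100
DLE = 21.78%

21.78


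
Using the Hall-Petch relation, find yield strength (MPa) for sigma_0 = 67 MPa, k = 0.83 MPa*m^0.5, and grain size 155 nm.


d = 155 nm = 1.55e-07 m
sqrt(d) = 0.0003937004
Hall-Petch contribution = k / sqrt(d) = 0.83 / 0.0003937004 = 2108.2 MPa
sigma = sigma_0 + k/sqrt(d) = 67 + 2108.2 = 2175.2 MPa

2175.2


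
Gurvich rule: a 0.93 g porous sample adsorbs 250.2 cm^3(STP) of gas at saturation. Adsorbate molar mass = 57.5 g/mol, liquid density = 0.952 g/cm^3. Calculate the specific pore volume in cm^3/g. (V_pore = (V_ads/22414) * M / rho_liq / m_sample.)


Moles adsorbed n = V_ads / 22414 = 250.2 / 22414 = 1.116267e-02 mol
Liquid volume V_liq = n * M / rho_liq = 1.116267e-02 * 57.5 / 0.952 = 0.67422 cm^3
Specific pore volume V_pore = V_liq / m_sample = 0.67422 / 0.93
V_pore = 0.725 cm^3/g

0.725


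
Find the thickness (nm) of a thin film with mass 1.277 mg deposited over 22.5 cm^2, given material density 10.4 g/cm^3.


Convert: m = 1.277 mg = 1.2770e-06 kg, A = 22.5 cm^2 = 2.2500e-03 m^2, rho = 10.4 g/cm^3 = 10400 kg/m^3
t = m / (A * rho)
t = 1.2770e-06 / (2.2500e-03 * 10400)
t = 5.4573e-08 m = 54.6 nm

54.6


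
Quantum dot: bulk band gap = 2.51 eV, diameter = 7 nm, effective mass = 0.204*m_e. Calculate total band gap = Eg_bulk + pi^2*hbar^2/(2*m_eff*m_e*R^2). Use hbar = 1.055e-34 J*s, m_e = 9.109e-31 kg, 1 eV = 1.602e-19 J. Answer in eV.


Radius R = 7/2 nm = 3.5e-09 m
Confinement energy dE = pi^2 * hbar^2 / (2 * m_eff * m_e * R^2)
dE = pi^2 * (1.055e-34)^2 / (2 * 0.204 * 9.109e-31 * (3.5e-09)^2) J, divided by 1.602e-19 J/eV
dE = 0.1506 eV
Total band gap = E_g(bulk) + dE = 2.51 + 0.1506 = 2.6606 eV

2.6606


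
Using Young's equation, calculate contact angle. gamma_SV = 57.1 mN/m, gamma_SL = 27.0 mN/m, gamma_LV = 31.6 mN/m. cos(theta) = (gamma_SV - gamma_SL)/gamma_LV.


cos(theta) = (gamma_SV - gamma_SL) / gamma_LV
cos(theta) = (57.1 - 27.0) / 31.6
cos(theta) = 0.952532
theta = arccos(0.952532) = 17.72 degrees

17.72


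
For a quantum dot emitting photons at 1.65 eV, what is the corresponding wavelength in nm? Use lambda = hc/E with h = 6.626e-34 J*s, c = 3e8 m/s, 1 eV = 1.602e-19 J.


Convert energy: E = 1.65 eV = 1.65 * 1.602e-19 = 2.6433e-19 J
lambda = h*c / E = 6.626e-34 * 3e8 / 2.6433e-19
lambda = 7.52015e-07 m = 752.0 nm

752.0


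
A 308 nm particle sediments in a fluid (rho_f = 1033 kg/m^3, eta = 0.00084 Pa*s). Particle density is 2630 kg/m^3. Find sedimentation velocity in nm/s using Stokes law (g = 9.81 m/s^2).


Radius R = 308/2 nm = 1.54e-07 m
Density difference = 2630 - 1033 = 1597 kg/m^3
v = 2 * R^2 * (rho_p - rho_f) * g / (9 * eta)
v = 2 * (1.54e-07)^2 * 1597 * 9.81 / (9 * 0.00084)
v = 9.82932e-08 m/s = 98.2932 nm/s

98.2932


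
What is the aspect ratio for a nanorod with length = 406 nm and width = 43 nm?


Aspect ratio AR = length / diameter
AR = 406 / 43
AR = 9.44

9.44


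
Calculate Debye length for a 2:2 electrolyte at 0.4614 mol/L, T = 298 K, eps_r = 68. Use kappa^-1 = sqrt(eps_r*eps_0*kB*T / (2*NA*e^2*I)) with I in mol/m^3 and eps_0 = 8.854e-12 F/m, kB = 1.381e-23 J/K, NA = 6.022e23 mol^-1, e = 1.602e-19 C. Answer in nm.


Ionic strength I = 0.4614 * 2^2 * 1000 = 1845.6 mol/m^3
kappa^-1 = sqrt(68 * 8.854e-12 * 1.381e-23 * 298 / (2 * 6.022e23 * (1.602e-19)^2 * 1845.6))
kappa^-1 = 0.208 nm

0.208


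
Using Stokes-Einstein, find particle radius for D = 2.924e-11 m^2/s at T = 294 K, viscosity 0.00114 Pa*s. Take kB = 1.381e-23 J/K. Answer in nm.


Stokes-Einstein: R = kB*T / (6*pi*eta*D)
R = 1.381e-23 * 294 / (6 * pi * 0.00114 * 2.924e-11)
R = 6.46186e-09 m = 6.46 nm

6.46


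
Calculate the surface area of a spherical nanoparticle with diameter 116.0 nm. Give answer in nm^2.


Radius r = 116.0/2 = 58 nm
Surface area SA = 4 * pi * r^2
SA = 4 * pi * (58)^2
SA = 42273.27 nm^2

42273.27


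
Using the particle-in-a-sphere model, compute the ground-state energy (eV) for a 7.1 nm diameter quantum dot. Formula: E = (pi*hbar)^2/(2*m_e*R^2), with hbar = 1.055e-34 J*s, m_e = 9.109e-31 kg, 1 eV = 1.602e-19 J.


Radius R = 7.1/2 = 3.55 nm = 3.55e-09 m
E = (pi * 1.055e-34)^2 / (2 * 9.109e-31 * (3.55e-09)^2)
E(J) = 4.78462e-21
E = E(J) / 1.602e-19 = 0.0299 eV

0.0299


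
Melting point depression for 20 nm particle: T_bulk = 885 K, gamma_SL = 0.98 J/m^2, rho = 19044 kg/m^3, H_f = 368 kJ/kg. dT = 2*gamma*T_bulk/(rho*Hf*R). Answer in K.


Radius R = 20/2 = 10 nm = 1e-08 m
Convert H_f = 368 kJ/kg = 368000 J/kg
dT = 2 * gamma_SL * T_bulk / (rho * H_f * R)
dT = 2 * 0.98 * 885 / (19044 * 368000 * 1e-08)
dT = 24.8 K

24.8


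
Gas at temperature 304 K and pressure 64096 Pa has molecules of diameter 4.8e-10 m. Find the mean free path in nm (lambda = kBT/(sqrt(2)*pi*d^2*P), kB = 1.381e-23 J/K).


Mean free path: lambda = kB*T / (sqrt(2) * pi * d^2 * P)
lambda = 1.381e-23 * 304 / (sqrt(2) * pi * (4.8e-10)^2 * 64096)
lambda = 6.39866e-08 m
lambda = 63.99 nm

63.99


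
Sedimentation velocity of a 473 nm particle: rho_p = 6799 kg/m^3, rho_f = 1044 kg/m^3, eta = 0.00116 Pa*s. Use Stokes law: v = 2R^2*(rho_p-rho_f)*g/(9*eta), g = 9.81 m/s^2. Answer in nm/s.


Radius R = 473/2 nm = 2.365e-07 m
Density difference = 6799 - 1044 = 5755 kg/m^3
v = 2 * R^2 * (rho_p - rho_f) * g / (9 * eta)
v = 2 * (2.365e-07)^2 * 5755 * 9.81 / (9 * 0.00116)
v = 6.04931e-07 m/s = 604.9314 nm/s

604.9314


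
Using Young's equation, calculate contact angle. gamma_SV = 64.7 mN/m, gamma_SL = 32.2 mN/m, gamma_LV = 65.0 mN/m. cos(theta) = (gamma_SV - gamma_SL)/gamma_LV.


cos(theta) = (gamma_SV - gamma_SL) / gamma_LV
cos(theta) = (64.7 - 32.2) / 65.0
cos(theta) = 0.5
theta = arccos(0.5) = 60.0 degrees

60.0


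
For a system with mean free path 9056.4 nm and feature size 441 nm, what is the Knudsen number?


Knudsen number Kn = lambda / L
Kn = 9056.4 / 441
Kn = 20.5361

20.5361


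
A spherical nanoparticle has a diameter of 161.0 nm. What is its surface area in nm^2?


Radius r = 161.0/2 = 80.5 nm
Surface area SA = 4 * pi * r^2
SA = 4 * pi * (80.5)^2
SA = 81433.22 nm^2

81433.22


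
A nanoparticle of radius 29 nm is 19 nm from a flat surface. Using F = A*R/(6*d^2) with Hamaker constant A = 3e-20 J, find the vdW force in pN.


Convert to SI: R = 29 nm = 2.9e-08 m, d = 19 nm = 1.9e-08 m
F = A * R / (6 * d^2)
F = 3e-20 * 2.9e-08 / (6 * (1.9e-08)^2)
F = 4.01662e-13 N = 0.402 pN

0.402


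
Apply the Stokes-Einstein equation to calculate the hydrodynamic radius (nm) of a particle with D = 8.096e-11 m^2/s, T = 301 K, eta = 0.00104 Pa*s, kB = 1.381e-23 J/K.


Stokes-Einstein: R = kB*T / (6*pi*eta*D)
R = 1.381e-23 * 301 / (6 * pi * 0.00104 * 8.096e-11)
R = 2.61912e-09 m = 2.62 nm

2.62


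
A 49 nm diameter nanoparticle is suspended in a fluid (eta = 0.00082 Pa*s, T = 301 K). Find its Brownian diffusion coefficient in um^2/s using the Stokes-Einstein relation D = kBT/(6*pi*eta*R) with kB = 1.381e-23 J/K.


Radius R = 49/2 = 24.5 nm = 2.45e-08 m
D = kB*T / (6*pi*eta*R)
D = 1.381e-23 * 301 / (6 * pi * 0.00082 * 2.45e-08)
D = 1.09769e-11 m^2/s = 10.977 um^2/s

10.977


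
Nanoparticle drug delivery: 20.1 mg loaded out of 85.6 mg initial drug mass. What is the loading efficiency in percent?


Drug loading efficiency = (drug loaded / drug initial) * 100
DLE = 20.1 / 85.6 * 100
DLE = 0.2348 * 100
DLE = 23.48%

23.48


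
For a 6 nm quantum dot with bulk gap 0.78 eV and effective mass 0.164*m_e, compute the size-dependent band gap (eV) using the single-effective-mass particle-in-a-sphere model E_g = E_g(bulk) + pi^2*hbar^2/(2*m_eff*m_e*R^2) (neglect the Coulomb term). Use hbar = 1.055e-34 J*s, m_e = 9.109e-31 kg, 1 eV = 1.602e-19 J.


Radius R = 6/2 nm = 3e-09 m
Confinement energy dE = pi^2 * hbar^2 / (2 * m_eff * m_e * R^2)
dE = pi^2 * (1.055e-34)^2 / (2 * 0.164 * 9.109e-31 * (3e-09)^2) J, divided by 1.602e-19 J/eV
dE = 0.255 eV
Total band gap = E_g(bulk) + dE = 0.78 + 0.255 = 1.035 eV

1.035


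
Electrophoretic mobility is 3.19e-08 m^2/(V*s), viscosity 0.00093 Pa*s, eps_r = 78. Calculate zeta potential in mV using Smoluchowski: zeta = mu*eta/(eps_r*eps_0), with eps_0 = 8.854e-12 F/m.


Smoluchowski equation: zeta = mu * eta / (eps_r * eps_0)
zeta = 3.19e-08 * 0.00093 / (78 * 8.854e-12)
zeta = 0.042958 V = 42.96 mV

42.96


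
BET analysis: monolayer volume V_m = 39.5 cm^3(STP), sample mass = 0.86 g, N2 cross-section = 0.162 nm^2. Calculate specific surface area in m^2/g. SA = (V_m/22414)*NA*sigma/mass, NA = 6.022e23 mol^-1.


Number of moles in monolayer = V_m / 22414 = 39.5 / 22414 = 0.00176229
Number of molecules = moles * NA = 0.00176229 * 6.022e23
SA = molecules * sigma / mass
SA = (39.5 / 22414) * 6.022e23 * 0.162e-18 / 0.86
SA = 199.9 m^2/g

199.9


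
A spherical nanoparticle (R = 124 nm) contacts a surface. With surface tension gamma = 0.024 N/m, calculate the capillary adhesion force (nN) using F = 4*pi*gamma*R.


Convert radius: R = 124 nm = 1.24e-07 m
F = 4 * pi * gamma * R
F = 4 * pi * 0.024 * 1.24e-07
F = 3.73975e-08 N = 37.3975 nN

37.3975


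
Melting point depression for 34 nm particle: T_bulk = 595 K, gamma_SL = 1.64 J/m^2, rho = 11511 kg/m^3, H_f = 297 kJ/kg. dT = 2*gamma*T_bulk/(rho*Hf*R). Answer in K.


Radius R = 34/2 = 17 nm = 1.7e-08 m
Convert H_f = 297 kJ/kg = 297000 J/kg
dT = 2 * gamma_SL * T_bulk / (rho * H_f * R)
dT = 2 * 1.64 * 595 / (11511 * 297000 * 1.7e-08)
dT = 33.6 K

33.6


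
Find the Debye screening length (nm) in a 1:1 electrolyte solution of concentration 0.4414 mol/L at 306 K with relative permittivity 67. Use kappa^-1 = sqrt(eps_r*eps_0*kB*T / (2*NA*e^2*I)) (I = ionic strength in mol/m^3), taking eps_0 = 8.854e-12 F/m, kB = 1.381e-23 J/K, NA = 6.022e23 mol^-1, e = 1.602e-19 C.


Ionic strength I = 0.4414 * 1^2 * 1000 = 441.4 mol/m^3
kappa^-1 = sqrt(67 * 8.854e-12 * 1.381e-23 * 306 / (2 * 6.022e23 * (1.602e-19)^2 * 441.4))
kappa^-1 = 0.429 nm

0.429


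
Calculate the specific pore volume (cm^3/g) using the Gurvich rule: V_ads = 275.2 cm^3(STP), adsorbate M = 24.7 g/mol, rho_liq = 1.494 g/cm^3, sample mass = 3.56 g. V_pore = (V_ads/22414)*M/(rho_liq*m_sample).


Moles adsorbed n = V_ads / 22414 = 275.2 / 22414 = 1.227804e-02 mol
Liquid volume V_liq = n * M / rho_liq = 1.227804e-02 * 24.7 / 1.494 = 0.20299 cm^3
Specific pore volume V_pore = V_liq / m_sample = 0.20299 / 3.56
V_pore = 0.057 cm^3/g

0.057


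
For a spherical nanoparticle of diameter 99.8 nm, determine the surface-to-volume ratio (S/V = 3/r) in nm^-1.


Radius r = 99.8/2 = 49.9 nm
S/V = 3 / r = 3 / 49.9
S/V = 0.0601 nm^-1

0.0601


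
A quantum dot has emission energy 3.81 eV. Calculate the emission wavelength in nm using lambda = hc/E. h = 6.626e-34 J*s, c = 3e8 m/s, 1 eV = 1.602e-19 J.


Convert energy: E = 3.81 eV = 3.81 * 1.602e-19 = 6.10362e-19 J
lambda = h*c / E = 6.626e-34 * 3e8 / 6.10362e-19
lambda = 3.25676e-07 m = 325.7 nm

325.7


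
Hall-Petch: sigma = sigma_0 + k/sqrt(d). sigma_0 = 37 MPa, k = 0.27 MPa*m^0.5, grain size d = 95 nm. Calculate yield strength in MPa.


d = 95 nm = 9.5e-08 m
sqrt(d) = 0.0003082207
Hall-Petch contribution = k / sqrt(d) = 0.27 / 0.0003082207 = 876.0 MPa
sigma = sigma_0 + k/sqrt(d) = 37 + 876.0 = 913.0 MPa

913.0


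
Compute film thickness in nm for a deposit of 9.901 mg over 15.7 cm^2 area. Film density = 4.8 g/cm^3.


Convert: m = 9.901 mg = 9.9010e-06 kg, A = 15.7 cm^2 = 1.5700e-03 m^2, rho = 4.8 g/cm^3 = 4800 kg/m^3
t = m / (A * rho)
t = 9.9010e-06 / (1.5700e-03 * 4800)
t = 1.3138e-06 m = 1313.8 nm

1313.8


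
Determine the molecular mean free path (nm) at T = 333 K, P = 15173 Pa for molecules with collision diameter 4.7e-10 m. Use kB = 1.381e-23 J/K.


Mean free path: lambda = kB*T / (sqrt(2) * pi * d^2 * P)
lambda = 1.381e-23 * 333 / (sqrt(2) * pi * (4.7e-10)^2 * 15173)
lambda = 3.0882e-07 m
lambda = 308.82 nm

308.82


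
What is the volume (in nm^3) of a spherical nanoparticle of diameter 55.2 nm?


Radius r = 55.2/2 = 27.6 nm
Volume V = (4/3) * pi * r^3
V = (4/3) * pi * (27.6)^3
V = 88067.54 nm^3

88067.54


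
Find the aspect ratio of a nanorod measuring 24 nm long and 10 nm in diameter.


Aspect ratio AR = length / diameter
AR = 24 / 10
AR = 2.4

2.4


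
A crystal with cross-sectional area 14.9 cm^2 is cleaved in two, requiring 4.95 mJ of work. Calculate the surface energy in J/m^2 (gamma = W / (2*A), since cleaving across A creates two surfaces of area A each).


Convert: A = 14.9 cm^2 = 0.00149 m^2, W = 4.95 mJ = 0.00495 J
Cleaving exposes two faces of area A, so total new surface = 2*A and gamma = W / (2*A)
gamma = 0.00495 / (2 * 0.00149)
gamma = 1.661 J/m^2

1.661


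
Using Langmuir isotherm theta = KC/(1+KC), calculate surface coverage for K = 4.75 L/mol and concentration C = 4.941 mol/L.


Langmuir isotherm: theta = K*C / (1 + K*C)
K*C = 4.75 * 4.941 = 23.46975
theta = 23.46975 / (1 + 23.46975) = 23.46975 / 24.46975
theta = 0.9591

0.9591


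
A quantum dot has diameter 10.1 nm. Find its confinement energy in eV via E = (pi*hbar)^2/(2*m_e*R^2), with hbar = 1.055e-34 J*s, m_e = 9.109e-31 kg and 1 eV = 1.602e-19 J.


Radius R = 10.1/2 = 5.05 nm = 5.05e-09 m
E = (pi * 1.055e-34)^2 / (2 * 9.109e-31 * (5.05e-09)^2)
E(J) = 2.3644e-21
E = E(J) / 1.602e-19 = 0.0148 eV

0.0148


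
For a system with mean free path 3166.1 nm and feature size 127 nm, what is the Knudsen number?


Knudsen number Kn = lambda / L
Kn = 3166.1 / 127
Kn = 24.9299

24.9299


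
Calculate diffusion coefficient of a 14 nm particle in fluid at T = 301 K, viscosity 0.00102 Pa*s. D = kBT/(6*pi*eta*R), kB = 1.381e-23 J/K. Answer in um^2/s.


Radius R = 14/2 = 7 nm = 7e-09 m
D = kB*T / (6*pi*eta*R)
D = 1.381e-23 * 301 / (6 * pi * 0.00102 * 7e-09)
D = 3.08859e-11 m^2/s = 30.886 um^2/s

30.886


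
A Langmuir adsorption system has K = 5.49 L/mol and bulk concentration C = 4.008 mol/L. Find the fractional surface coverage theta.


Langmuir isotherm: theta = K*C / (1 + K*C)
K*C = 5.49 * 4.008 = 22.00392
theta = 22.00392 / (1 + 22.00392) = 22.00392 / 23.00392
theta = 0.9565

0.9565


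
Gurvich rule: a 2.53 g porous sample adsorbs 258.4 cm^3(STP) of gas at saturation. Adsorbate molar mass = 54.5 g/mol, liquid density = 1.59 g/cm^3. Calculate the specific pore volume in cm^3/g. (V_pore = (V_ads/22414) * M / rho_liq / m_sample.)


Moles adsorbed n = V_ads / 22414 = 258.4 / 22414 = 1.152851e-02 mol
Liquid volume V_liq = n * M / rho_liq = 1.152851e-02 * 54.5 / 1.59 = 0.39516 cm^3
Specific pore volume V_pore = V_liq / m_sample = 0.39516 / 2.53
V_pore = 0.1562 cm^3/g

0.1562


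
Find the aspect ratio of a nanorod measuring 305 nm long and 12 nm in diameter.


Aspect ratio AR = length / diameter
AR = 305 / 12
AR = 25.42

25.42


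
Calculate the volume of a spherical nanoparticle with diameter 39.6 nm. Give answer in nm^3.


Radius r = 39.6/2 = 19.8 nm
Volume V = (4/3) * pi * r^3
V = (4/3) * pi * (19.8)^3
V = 32515.03 nm^3

32515.03


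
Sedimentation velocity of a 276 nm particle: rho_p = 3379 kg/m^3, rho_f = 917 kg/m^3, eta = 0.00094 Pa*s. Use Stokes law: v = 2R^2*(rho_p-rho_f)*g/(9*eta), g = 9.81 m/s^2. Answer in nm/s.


Radius R = 276/2 nm = 1.38e-07 m
Density difference = 3379 - 917 = 2462 kg/m^3
v = 2 * R^2 * (rho_p - rho_f) * g / (9 * eta)
v = 2 * (1.38e-07)^2 * 2462 * 9.81 / (9 * 0.00094)
v = 1.08736e-07 m/s = 108.7364 nm/s

108.7364


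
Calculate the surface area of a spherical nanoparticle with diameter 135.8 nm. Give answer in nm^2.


Radius r = 135.8/2 = 67.9 nm
Surface area SA = 4 * pi * r^2
SA = 4 * pi * (67.9)^2
SA = 57936.12 nm^2

57936.12


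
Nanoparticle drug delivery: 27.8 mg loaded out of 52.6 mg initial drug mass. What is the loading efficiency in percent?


Drug loading efficiency = (drug loaded / drug initial) * 100
DLE = 27.8 / 52.6 * 100
DLE = 0.5285 * 100
DLE = 52.85%

52.85


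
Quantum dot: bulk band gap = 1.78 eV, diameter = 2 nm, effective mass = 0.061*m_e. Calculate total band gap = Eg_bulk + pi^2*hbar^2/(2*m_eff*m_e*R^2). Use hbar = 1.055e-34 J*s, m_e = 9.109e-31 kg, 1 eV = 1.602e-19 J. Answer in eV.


Radius R = 2/2 nm = 1e-09 m
Confinement energy dE = pi^2 * hbar^2 / (2 * m_eff * m_e * R^2)
dE = pi^2 * (1.055e-34)^2 / (2 * 0.061 * 9.109e-31 * (1e-09)^2) J, divided by 1.602e-19 J/eV
dE = 6.1704 eV
Total band gap = E_g(bulk) + dE = 1.78 + 6.1704 = 7.9504 eV

7.9504


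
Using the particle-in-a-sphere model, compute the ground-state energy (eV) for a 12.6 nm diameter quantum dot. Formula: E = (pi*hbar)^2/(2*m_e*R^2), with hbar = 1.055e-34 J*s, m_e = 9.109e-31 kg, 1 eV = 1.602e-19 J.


Radius R = 12.6/2 = 6.3 nm = 6.3e-09 m
E = (pi * 1.055e-34)^2 / (2 * 9.109e-31 * (6.3e-09)^2)
E(J) = 1.51923e-21
E = E(J) / 1.602e-19 = 0.0095 eV

0.0095


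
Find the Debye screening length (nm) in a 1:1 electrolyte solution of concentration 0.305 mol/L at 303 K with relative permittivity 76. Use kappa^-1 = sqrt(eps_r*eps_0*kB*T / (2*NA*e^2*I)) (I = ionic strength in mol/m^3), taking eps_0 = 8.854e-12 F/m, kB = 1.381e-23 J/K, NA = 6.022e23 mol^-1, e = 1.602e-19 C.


Ionic strength I = 0.305 * 1^2 * 1000 = 305 mol/m^3
kappa^-1 = sqrt(76 * 8.854e-12 * 1.381e-23 * 303 / (2 * 6.022e23 * (1.602e-19)^2 * 305))
kappa^-1 = 0.547 nm

0.547


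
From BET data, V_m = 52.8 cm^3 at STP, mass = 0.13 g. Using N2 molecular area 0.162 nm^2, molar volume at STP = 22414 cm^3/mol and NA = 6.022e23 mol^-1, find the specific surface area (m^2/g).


Number of moles in monolayer = V_m / 22414 = 52.8 / 22414 = 0.00235567
Number of molecules = moles * NA = 0.00235567 * 6.022e23
SA = molecules * sigma / mass
SA = (52.8 / 22414) * 6.022e23 * 0.162e-18 / 0.13
SA = 1767.8 m^2/g

1767.8


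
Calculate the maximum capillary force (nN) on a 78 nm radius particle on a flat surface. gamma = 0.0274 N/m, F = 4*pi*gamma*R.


Convert radius: R = 78 nm = 7.8e-08 m
F = 4 * pi * gamma * R
F = 4 * pi * 0.0274 * 7.8e-08
F = 2.68568e-08 N = 26.8568 nN

26.8568


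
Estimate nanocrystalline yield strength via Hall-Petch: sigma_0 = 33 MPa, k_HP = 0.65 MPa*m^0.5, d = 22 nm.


d = 22 nm = 2.2e-08 m
sqrt(d) = 0.000148324
Hall-Petch contribution = k / sqrt(d) = 0.65 / 0.000148324 = 4382.3 MPa
sigma = sigma_0 + k/sqrt(d) = 33 + 4382.3 = 4415.3 MPa

4415.3


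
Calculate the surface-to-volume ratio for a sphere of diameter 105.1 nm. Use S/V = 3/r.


Radius r = 105.1/2 = 52.55 nm
S/V = 3 / r = 3 / 52.55
S/V = 0.0571 nm^-1

0.0571


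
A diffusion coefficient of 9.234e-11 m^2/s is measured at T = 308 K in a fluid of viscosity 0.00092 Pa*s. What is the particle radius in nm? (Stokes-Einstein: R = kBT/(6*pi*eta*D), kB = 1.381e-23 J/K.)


Stokes-Einstein: R = kB*T / (6*pi*eta*D)
R = 1.381e-23 * 308 / (6 * pi * 0.00092 * 9.234e-11)
R = 2.65623e-09 m = 2.66 nm

2.66


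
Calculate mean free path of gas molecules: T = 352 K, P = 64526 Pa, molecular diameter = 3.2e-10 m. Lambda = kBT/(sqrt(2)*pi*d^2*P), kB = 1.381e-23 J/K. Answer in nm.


Mean free path: lambda = kB*T / (sqrt(2) * pi * d^2 * P)
lambda = 1.381e-23 * 352 / (sqrt(2) * pi * (3.2e-10)^2 * 64526)
lambda = 1.65591e-07 m
lambda = 165.59 nm

165.59


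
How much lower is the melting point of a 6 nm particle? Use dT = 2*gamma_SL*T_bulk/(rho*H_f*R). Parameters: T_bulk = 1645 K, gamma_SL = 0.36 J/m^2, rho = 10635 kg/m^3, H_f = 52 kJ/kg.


Radius R = 6/2 = 3 nm = 3e-09 m
Convert H_f = 52 kJ/kg = 52000 J/kg
dT = 2 * gamma_SL * T_bulk / (rho * H_f * R)
dT = 2 * 0.36 * 1645 / (10635 * 52000 * 3e-09)
dT = 713.9 K

713.9


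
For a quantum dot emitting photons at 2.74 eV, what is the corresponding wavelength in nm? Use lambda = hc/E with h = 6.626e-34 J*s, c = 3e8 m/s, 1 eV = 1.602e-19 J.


Convert energy: E = 2.74 eV = 2.74 * 1.602e-19 = 4.38948e-19 J
lambda = h*c / E = 6.626e-34 * 3e8 / 4.38948e-19
lambda = 4.52855e-07 m = 452.9 nm

452.9


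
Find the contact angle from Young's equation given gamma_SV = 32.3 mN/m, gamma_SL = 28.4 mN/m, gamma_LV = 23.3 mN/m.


cos(theta) = (gamma_SV - gamma_SL) / gamma_LV
cos(theta) = (32.3 - 28.4) / 23.3
cos(theta) = 0.167382
theta = arccos(0.167382) = 80.36 degrees

80.36


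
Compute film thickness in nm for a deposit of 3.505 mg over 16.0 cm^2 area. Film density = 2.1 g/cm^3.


Convert: m = 3.505 mg = 3.5050e-06 kg, A = 16.0 cm^2 = 1.6000e-03 m^2, rho = 2.1 g/cm^3 = 2100 kg/m^3
t = m / (A * rho)
t = 3.5050e-06 / (1.6000e-03 * 2100)
t = 1.0432e-06 m = 1043.2 nm

1043.2


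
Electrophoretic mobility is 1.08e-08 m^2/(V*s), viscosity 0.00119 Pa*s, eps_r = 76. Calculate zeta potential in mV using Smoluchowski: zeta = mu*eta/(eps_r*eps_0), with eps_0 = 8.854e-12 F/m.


Smoluchowski equation: zeta = mu * eta / (eps_r * eps_0)
zeta = 1.08e-08 * 0.00119 / (76 * 8.854e-12)
zeta = 0.019099 V = 19.1 mV

19.1


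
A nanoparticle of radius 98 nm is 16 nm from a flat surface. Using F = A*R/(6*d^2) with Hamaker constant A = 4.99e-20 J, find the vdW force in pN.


Convert to SI: R = 98 nm = 9.8e-08 m, d = 16 nm = 1.6e-08 m
F = A * R / (6 * d^2)
F = 4.99e-20 * 9.8e-08 / (6 * (1.6e-08)^2)
F = 3.18372e-12 N = 3.184 pN

3.184


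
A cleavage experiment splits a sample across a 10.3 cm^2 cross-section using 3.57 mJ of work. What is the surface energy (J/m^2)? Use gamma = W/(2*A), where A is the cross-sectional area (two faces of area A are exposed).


Convert: A = 10.3 cm^2 = 0.00103 m^2, W = 3.57 mJ = 0.00357 J
Cleaving exposes two faces of area A, so total new surface = 2*A and gamma = W / (2*A)
gamma = 0.00357 / (2 * 0.00103)
gamma = 1.733 J/m^2

1.733


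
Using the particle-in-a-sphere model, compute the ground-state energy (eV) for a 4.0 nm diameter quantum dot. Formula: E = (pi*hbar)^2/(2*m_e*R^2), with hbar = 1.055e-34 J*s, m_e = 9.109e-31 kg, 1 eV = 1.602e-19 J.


Radius R = 4.0/2 = 2 nm = 2e-09 m
E = (pi * 1.055e-34)^2 / (2 * 9.109e-31 * (2e-09)^2)
E(J) = 1.50745e-20
E = E(J) / 1.602e-19 = 0.0941 eV

0.0941


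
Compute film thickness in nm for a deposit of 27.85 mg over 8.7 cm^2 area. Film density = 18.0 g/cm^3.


Convert: m = 27.85 mg = 2.7850e-05 kg, A = 8.7 cm^2 = 8.7000e-04 m^2, rho = 18.0 g/cm^3 = 18000 kg/m^3
t = m / (A * rho)
t = 2.7850e-05 / (8.7000e-04 * 18000)
t = 1.7784e-06 m = 1778.4 nm

1778.4


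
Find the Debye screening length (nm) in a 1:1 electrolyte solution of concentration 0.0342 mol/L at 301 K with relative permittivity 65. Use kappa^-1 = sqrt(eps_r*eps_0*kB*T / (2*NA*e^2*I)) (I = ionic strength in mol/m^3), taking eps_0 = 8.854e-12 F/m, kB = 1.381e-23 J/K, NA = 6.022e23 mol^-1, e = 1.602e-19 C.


Ionic strength I = 0.0342 * 1^2 * 1000 = 34.2 mol/m^3
kappa^-1 = sqrt(65 * 8.854e-12 * 1.381e-23 * 301 / (2 * 6.022e23 * (1.602e-19)^2 * 34.2))
kappa^-1 = 1.504 nm

1.504


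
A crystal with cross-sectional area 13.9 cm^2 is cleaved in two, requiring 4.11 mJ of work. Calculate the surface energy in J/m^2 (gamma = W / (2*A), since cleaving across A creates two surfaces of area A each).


Convert: A = 13.9 cm^2 = 0.00139 m^2, W = 4.11 mJ = 0.00411 J
Cleaving exposes two faces of area A, so total new surface = 2*A and gamma = W / (2*A)
gamma = 0.00411 / (2 * 0.00139)
gamma = 1.478 J/m^2

1.478


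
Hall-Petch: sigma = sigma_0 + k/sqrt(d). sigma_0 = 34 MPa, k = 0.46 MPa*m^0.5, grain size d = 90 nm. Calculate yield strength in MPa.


d = 90 nm = 9e-08 m
sqrt(d) = 0.0003
Hall-Petch contribution = k / sqrt(d) = 0.46 / 0.0003 = 1533.3 MPa
sigma = sigma_0 + k/sqrt(d) = 34 + 1533.3 = 1567.3 MPa

1567.3


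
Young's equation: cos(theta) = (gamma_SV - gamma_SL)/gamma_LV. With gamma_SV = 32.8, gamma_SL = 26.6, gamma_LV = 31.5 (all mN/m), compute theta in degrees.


cos(theta) = (gamma_SV - gamma_SL) / gamma_LV
cos(theta) = (32.8 - 26.6) / 31.5
cos(theta) = 0.196825
theta = arccos(0.196825) = 78.65 degrees

78.65


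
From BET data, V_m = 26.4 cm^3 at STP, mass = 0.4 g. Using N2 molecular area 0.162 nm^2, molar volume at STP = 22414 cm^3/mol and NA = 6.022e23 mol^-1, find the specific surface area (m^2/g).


Number of moles in monolayer = V_m / 22414 = 26.4 / 22414 = 0.00117784
Number of molecules = moles * NA = 0.00117784 * 6.022e23
SA = molecules * sigma / mass
SA = (26.4 / 22414) * 6.022e23 * 0.162e-18 / 0.4
SA = 287.3 m^2/g

287.3


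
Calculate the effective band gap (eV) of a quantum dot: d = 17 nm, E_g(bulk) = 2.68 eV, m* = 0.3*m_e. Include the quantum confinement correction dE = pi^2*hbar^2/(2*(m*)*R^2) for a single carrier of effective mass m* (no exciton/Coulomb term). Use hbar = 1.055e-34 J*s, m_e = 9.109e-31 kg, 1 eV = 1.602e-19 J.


Radius R = 17/2 nm = 8.5e-09 m
Confinement energy dE = pi^2 * hbar^2 / (2 * m_eff * m_e * R^2)
dE = pi^2 * (1.055e-34)^2 / (2 * 0.3 * 9.109e-31 * (8.5e-09)^2) J, divided by 1.602e-19 J/eV
dE = 0.0174 eV
Total band gap = E_g(bulk) + dE = 2.68 + 0.0174 = 2.6974 eV

2.6974


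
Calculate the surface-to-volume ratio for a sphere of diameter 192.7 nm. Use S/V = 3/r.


Radius r = 192.7/2 = 96.35 nm
S/V = 3 / r = 3 / 96.35
S/V = 0.0311 nm^-1

0.0311


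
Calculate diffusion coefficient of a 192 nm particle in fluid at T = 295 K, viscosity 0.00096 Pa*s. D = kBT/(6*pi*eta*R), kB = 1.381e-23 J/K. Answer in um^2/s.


Radius R = 192/2 = 96 nm = 9.6e-08 m
D = kB*T / (6*pi*eta*R)
D = 1.381e-23 * 295 / (6 * pi * 0.00096 * 9.6e-08)
D = 2.34516e-12 m^2/s = 2.345 um^2/s

2.345


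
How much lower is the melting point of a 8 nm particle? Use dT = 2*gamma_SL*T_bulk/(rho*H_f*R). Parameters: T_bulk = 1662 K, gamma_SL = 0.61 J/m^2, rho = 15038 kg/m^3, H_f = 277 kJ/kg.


Radius R = 8/2 = 4 nm = 4e-09 m
Convert H_f = 277 kJ/kg = 277000 J/kg
dT = 2 * gamma_SL * T_bulk / (rho * H_f * R)
dT = 2 * 0.61 * 1662 / (15038 * 277000 * 4e-09)
dT = 121.7 K

121.7


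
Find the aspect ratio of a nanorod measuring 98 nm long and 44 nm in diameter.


Aspect ratio AR = length / diameter
AR = 98 / 44
AR = 2.23

2.23


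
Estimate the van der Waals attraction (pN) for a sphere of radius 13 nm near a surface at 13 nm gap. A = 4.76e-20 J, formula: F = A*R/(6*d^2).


Convert to SI: R = 13 nm = 1.3e-08 m, d = 13 nm = 1.3e-08 m
F = A * R / (6 * d^2)
F = 4.76e-20 * 1.3e-08 / (6 * (1.3e-08)^2)
F = 6.10256e-13 N = 0.61 pN

0.61


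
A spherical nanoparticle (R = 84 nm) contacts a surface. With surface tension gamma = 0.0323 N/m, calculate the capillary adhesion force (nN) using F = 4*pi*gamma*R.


Convert radius: R = 84 nm = 8.4e-08 m
F = 4 * pi * gamma * R
F = 4 * pi * 0.0323 * 8.4e-08
F = 3.40951e-08 N = 34.0951 nN

34.0951


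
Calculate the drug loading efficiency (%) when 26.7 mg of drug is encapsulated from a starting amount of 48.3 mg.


Drug loading efficiency = (drug loaded / drug initial) * 100
DLE = 26.7 / 48.3 * 100
DLE = 0.5528 * 100
DLE = 55.28%

55.28


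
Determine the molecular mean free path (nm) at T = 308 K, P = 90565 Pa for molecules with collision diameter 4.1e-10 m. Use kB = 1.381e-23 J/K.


Mean free path: lambda = kB*T / (sqrt(2) * pi * d^2 * P)
lambda = 1.381e-23 * 308 / (sqrt(2) * pi * (4.1e-10)^2 * 90565)
lambda = 6.28856e-08 m
lambda = 62.89 nm

62.89


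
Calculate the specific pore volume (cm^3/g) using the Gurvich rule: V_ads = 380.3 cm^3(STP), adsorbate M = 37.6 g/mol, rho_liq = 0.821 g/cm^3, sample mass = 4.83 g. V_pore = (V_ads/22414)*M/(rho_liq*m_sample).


Moles adsorbed n = V_ads / 22414 = 380.3 / 22414 = 1.696707e-02 mol
Liquid volume V_liq = n * M / rho_liq = 1.696707e-02 * 37.6 / 0.821 = 0.77705 cm^3
Specific pore volume V_pore = V_liq / m_sample = 0.77705 / 4.83
V_pore = 0.1609 cm^3/g

0.1609


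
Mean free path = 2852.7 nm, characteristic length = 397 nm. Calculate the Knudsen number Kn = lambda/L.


Knudsen number Kn = lambda / L
Kn = 2852.7 / 397
Kn = 7.1856

7.1856


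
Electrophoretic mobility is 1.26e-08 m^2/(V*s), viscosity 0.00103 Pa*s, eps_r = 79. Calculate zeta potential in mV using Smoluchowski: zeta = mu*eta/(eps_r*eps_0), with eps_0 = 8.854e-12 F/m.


Smoluchowski equation: zeta = mu * eta / (eps_r * eps_0)
zeta = 1.26e-08 * 0.00103 / (79 * 8.854e-12)
zeta = 0.018554 V = 18.55 mV

18.55


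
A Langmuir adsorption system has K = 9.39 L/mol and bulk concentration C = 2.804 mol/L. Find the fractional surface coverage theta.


Langmuir isotherm: theta = K*C / (1 + K*C)
K*C = 9.39 * 2.804 = 26.32956
theta = 26.32956 / (1 + 26.32956) = 26.32956 / 27.32956
theta = 0.9634

0.9634


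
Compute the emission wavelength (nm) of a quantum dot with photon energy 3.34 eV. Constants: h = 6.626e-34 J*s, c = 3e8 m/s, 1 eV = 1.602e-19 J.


Convert energy: E = 3.34 eV = 3.34 * 1.602e-19 = 5.35068e-19 J
lambda = h*c / E = 6.626e-34 * 3e8 / 5.35068e-19
lambda = 3.71504e-07 m = 371.5 nm

371.5


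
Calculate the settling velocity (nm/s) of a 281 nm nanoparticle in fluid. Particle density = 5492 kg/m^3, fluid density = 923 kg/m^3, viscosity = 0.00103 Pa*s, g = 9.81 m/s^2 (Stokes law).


Radius R = 281/2 nm = 1.405e-07 m
Density difference = 5492 - 923 = 4569 kg/m^3
v = 2 * R^2 * (rho_p - rho_f) * g / (9 * eta)
v = 2 * (1.405e-07)^2 * 4569 * 9.81 / (9 * 0.00103)
v = 1.90894e-07 m/s = 190.8944 nm/s

190.8944


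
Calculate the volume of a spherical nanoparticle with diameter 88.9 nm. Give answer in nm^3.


Radius r = 88.9/2 = 44.45 nm
Volume V = (4/3) * pi * r^3
V = (4/3) * pi * (44.45)^3
V = 367878.07 nm^3

367878.07


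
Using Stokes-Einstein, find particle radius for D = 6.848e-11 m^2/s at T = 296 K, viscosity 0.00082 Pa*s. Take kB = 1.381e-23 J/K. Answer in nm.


Stokes-Einstein: R = kB*T / (6*pi*eta*D)
R = 1.381e-23 * 296 / (6 * pi * 0.00082 * 6.848e-11)
R = 3.86195e-09 m = 3.86 nm

3.86


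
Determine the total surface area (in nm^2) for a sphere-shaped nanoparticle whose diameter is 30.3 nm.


Radius r = 30.3/2 = 15.15 nm
Surface area SA = 4 * pi * r^2
SA = 4 * pi * (15.15)^2
SA = 2884.26 nm^2

2884.26


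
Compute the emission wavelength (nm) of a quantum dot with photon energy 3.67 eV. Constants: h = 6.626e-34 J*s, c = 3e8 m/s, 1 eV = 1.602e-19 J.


Convert energy: E = 3.67 eV = 3.67 * 1.602e-19 = 5.87934e-19 J
lambda = h*c / E = 6.626e-34 * 3e8 / 5.87934e-19
lambda = 3.38099e-07 m = 338.1 nm

338.1


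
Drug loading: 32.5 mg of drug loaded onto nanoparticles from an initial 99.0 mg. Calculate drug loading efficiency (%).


Drug loading efficiency = (drug loaded / drug initial) * 100
DLE = 32.5 / 99.0 * 100
DLE = 0.3283 * 100
DLE = 32.83%

32.83


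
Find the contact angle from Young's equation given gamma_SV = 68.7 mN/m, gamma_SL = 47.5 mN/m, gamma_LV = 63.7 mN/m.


cos(theta) = (gamma_SV - gamma_SL) / gamma_LV
cos(theta) = (68.7 - 47.5) / 63.7
cos(theta) = 0.33281
theta = arccos(0.33281) = 70.56 degrees

70.56


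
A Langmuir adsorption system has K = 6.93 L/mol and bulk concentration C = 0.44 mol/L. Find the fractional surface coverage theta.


Langmuir isotherm: theta = K*C / (1 + K*C)
K*C = 6.93 * 0.44 = 3.0492
theta = 3.0492 / (1 + 3.0492) = 3.0492 / 4.0492
theta = 0.753

0.753


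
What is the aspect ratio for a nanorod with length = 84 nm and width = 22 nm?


Aspect ratio AR = length / diameter
AR = 84 / 22
AR = 3.82

3.82


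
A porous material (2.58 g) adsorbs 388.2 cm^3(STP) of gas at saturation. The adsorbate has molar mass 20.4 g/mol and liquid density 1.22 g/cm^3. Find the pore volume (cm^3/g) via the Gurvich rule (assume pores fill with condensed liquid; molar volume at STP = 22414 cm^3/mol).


Moles adsorbed n = V_ads / 22414 = 388.2 / 22414 = 1.731953e-02 mol
Liquid volume V_liq = n * M / rho_liq = 1.731953e-02 * 20.4 / 1.22 = 0.28961 cm^3
Specific pore volume V_pore = V_liq / m_sample = 0.28961 / 2.58
V_pore = 0.1123 cm^3/g

0.1123


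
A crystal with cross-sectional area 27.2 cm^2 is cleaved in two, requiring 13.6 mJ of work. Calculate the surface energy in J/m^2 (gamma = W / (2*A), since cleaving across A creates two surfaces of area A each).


Convert: A = 27.2 cm^2 = 0.00272 m^2, W = 13.6 mJ = 0.0136 J
Cleaving exposes two faces of area A, so total new surface = 2*A and gamma = W / (2*A)
gamma = 0.0136 / (2 * 0.00272)
gamma = 2.5 J/m^2

2.5


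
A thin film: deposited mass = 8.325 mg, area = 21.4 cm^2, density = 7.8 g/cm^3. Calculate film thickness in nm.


Convert: m = 8.325 mg = 8.3250e-06 kg, A = 21.4 cm^2 = 2.1400e-03 m^2, rho = 7.8 g/cm^3 = 7800 kg/m^3
t = m / (A * rho)
t = 8.3250e-06 / (2.1400e-03 * 7800)
t = 4.9874e-07 m = 498.7 nm

498.7


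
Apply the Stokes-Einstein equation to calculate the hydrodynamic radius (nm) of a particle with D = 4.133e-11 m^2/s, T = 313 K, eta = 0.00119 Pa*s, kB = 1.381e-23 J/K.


Stokes-Einstein: R = kB*T / (6*pi*eta*D)
R = 1.381e-23 * 313 / (6 * pi * 0.00119 * 4.133e-11)
R = 4.66256e-09 m = 4.66 nm

4.66


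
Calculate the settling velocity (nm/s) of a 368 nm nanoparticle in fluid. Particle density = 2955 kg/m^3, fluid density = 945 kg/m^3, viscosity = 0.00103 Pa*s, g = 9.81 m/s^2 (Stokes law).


Radius R = 368/2 nm = 1.84e-07 m
Density difference = 2955 - 945 = 2010 kg/m^3
v = 2 * R^2 * (rho_p - rho_f) * g / (9 * eta)
v = 2 * (1.84e-07)^2 * 2010 * 9.81 / (9 * 0.00103)
v = 1.44029e-07 m/s = 144.0293 nm/s

144.0293


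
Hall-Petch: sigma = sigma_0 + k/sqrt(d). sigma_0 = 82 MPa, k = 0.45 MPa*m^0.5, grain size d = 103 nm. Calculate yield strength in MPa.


d = 103 nm = 1.03e-07 m
sqrt(d) = 0.0003209361
Hall-Petch contribution = k / sqrt(d) = 0.45 / 0.0003209361 = 1402.1 MPa
sigma = sigma_0 + k/sqrt(d) = 82 + 1402.1 = 1484.1 MPa

1484.1


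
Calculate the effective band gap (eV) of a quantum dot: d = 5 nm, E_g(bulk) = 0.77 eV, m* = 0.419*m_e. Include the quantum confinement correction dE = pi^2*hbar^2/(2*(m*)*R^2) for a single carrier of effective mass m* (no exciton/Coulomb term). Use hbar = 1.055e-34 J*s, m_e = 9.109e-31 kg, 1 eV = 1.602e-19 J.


Radius R = 5/2 nm = 2.5e-09 m
Confinement energy dE = pi^2 * hbar^2 / (2 * m_eff * m_e * R^2)
dE = pi^2 * (1.055e-34)^2 / (2 * 0.419 * 9.109e-31 * (2.5e-09)^2) J, divided by 1.602e-19 J/eV
dE = 0.1437 eV
Total band gap = E_g(bulk) + dE = 0.77 + 0.1437 = 0.9137 eV

0.9137


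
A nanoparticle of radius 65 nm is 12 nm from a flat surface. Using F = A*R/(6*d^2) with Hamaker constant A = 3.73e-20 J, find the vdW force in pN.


Convert to SI: R = 65 nm = 6.5e-08 m, d = 12 nm = 1.2e-08 m
F = A * R / (6 * d^2)
F = 3.73e-20 * 6.5e-08 / (6 * (1.2e-08)^2)
F = 2.80613e-12 N = 2.806 pN

2.806


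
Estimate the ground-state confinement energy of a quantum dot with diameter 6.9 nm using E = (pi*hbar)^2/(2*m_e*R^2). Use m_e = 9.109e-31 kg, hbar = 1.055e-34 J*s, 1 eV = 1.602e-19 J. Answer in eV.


Radius R = 6.9/2 = 3.45 nm = 3.45e-09 m
E = (pi * 1.055e-34)^2 / (2 * 9.109e-31 * (3.45e-09)^2)
E(J) = 5.06601e-21
E = E(J) / 1.602e-19 = 0.0316 eV

0.0316


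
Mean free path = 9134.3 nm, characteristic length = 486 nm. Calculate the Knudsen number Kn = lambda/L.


Knudsen number Kn = lambda / L
Kn = 9134.3 / 486
Kn = 18.7949

18.7949


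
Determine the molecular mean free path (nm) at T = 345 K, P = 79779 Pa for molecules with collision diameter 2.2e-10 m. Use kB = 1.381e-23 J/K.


Mean free path: lambda = kB*T / (sqrt(2) * pi * d^2 * P)
lambda = 1.381e-23 * 345 / (sqrt(2) * pi * (2.2e-10)^2 * 79779)
lambda = 2.77724e-07 m
lambda = 277.72 nm

277.72


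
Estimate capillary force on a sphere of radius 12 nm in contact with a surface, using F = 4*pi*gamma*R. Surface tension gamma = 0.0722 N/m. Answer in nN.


Convert radius: R = 12 nm = 1.2e-08 m
F = 4 * pi * gamma * R
F = 4 * pi * 0.0722 * 1.2e-08
F = 1.08875e-08 N = 10.8875 nN

10.8875


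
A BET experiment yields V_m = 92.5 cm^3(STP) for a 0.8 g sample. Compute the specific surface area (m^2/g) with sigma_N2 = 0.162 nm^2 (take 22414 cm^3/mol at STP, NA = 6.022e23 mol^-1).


Number of moles in monolayer = V_m / 22414 = 92.5 / 22414 = 0.00412688
Number of molecules = moles * NA = 0.00412688 * 6.022e23
SA = molecules * sigma / mass
SA = (92.5 / 22414) * 6.022e23 * 0.162e-18 / 0.8
SA = 503.3 m^2/g

503.3


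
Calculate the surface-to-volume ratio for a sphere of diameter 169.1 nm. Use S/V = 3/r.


Radius r = 169.1/2 = 84.55 nm
S/V = 3 / r = 3 / 84.55
S/V = 0.0355 nm^-1

0.0355


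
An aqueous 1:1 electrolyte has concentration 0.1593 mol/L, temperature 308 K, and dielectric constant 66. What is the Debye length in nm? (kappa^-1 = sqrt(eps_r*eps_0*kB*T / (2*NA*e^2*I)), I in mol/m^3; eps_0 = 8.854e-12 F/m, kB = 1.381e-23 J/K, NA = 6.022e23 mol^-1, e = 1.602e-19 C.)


Ionic strength I = 0.1593 * 1^2 * 1000 = 159.3 mol/m^3
kappa^-1 = sqrt(66 * 8.854e-12 * 1.381e-23 * 308 / (2 * 6.022e23 * (1.602e-19)^2 * 159.3))
kappa^-1 = 0.71 nm

0.71


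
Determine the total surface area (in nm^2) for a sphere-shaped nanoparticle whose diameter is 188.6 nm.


Radius r = 188.6/2 = 94.3 nm
Surface area SA = 4 * pi * r^2
SA = 4 * pi * (94.3)^2
SA = 111746.33 nm^2

111746.33


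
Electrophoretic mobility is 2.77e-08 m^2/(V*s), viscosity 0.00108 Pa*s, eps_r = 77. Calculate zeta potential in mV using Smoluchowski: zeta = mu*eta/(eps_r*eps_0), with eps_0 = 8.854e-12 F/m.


Smoluchowski equation: zeta = mu * eta / (eps_r * eps_0)
zeta = 2.77e-08 * 0.00108 / (77 * 8.854e-12)
zeta = 0.043881 V = 43.88 mV

43.88


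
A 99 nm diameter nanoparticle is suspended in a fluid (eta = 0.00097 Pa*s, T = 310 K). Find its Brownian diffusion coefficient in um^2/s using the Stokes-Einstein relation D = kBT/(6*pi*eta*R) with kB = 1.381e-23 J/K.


Radius R = 99/2 = 49.5 nm = 4.95e-08 m
D = kB*T / (6*pi*eta*R)
D = 1.381e-23 * 310 / (6 * pi * 0.00097 * 4.95e-08)
D = 4.73018e-12 m^2/s = 4.73 um^2/s

4.73


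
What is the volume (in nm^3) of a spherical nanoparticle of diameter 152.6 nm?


Radius r = 152.6/2 = 76.3 nm
Volume V = (4/3) * pi * r^3
V = (4/3) * pi * (76.3)^3
V = 1860639.44 nm^3

1860639.44


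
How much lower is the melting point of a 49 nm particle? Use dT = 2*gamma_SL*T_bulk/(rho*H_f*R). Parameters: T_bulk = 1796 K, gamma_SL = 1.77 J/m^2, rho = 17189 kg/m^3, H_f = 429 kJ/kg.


Radius R = 49/2 = 24.5 nm = 2.45e-08 m
Convert H_f = 429 kJ/kg = 429000 J/kg
dT = 2 * gamma_SL * T_bulk / (rho * H_f * R)
dT = 2 * 1.77 * 1796 / (17189 * 429000 * 2.45e-08)
dT = 35.2 K

35.2


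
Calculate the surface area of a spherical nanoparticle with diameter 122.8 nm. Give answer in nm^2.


Radius r = 122.8/2 = 61.4 nm
Surface area SA = 4 * pi * r^2
SA = 4 * pi * (61.4)^2
SA = 47374.71 nm^2

47374.71


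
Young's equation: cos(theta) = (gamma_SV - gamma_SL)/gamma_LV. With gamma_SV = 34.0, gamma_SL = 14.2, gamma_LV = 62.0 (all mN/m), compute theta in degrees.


cos(theta) = (gamma_SV - gamma_SL) / gamma_LV
cos(theta) = (34.0 - 14.2) / 62.0
cos(theta) = 0.319355
theta = arccos(0.319355) = 71.38 degrees

71.38


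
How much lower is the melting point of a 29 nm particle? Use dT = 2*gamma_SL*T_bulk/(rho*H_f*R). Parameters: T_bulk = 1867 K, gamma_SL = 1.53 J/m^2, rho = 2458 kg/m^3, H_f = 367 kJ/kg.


Radius R = 29/2 = 14.5 nm = 1.45e-08 m
Convert H_f = 367 kJ/kg = 367000 J/kg
dT = 2 * gamma_SL * T_bulk / (rho * H_f * R)
dT = 2 * 1.53 * 1867 / (2458 * 367000 * 1.45e-08)
dT = 436.8 K

436.8
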